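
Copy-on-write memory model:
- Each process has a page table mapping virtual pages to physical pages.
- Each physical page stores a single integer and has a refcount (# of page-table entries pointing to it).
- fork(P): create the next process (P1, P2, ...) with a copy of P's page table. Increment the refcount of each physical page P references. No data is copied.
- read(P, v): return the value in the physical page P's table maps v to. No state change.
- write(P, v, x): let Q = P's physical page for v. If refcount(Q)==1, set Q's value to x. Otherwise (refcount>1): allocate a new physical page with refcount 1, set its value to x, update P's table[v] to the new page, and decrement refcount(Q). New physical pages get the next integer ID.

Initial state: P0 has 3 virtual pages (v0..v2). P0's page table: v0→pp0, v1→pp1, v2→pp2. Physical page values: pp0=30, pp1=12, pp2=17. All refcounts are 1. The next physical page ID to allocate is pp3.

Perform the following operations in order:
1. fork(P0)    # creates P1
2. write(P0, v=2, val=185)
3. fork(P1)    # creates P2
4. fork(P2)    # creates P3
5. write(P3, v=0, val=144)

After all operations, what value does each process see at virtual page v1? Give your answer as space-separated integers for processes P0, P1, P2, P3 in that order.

Answer: 12 12 12 12

Derivation:
Op 1: fork(P0) -> P1. 3 ppages; refcounts: pp0:2 pp1:2 pp2:2
Op 2: write(P0, v2, 185). refcount(pp2)=2>1 -> COPY to pp3. 4 ppages; refcounts: pp0:2 pp1:2 pp2:1 pp3:1
Op 3: fork(P1) -> P2. 4 ppages; refcounts: pp0:3 pp1:3 pp2:2 pp3:1
Op 4: fork(P2) -> P3. 4 ppages; refcounts: pp0:4 pp1:4 pp2:3 pp3:1
Op 5: write(P3, v0, 144). refcount(pp0)=4>1 -> COPY to pp4. 5 ppages; refcounts: pp0:3 pp1:4 pp2:3 pp3:1 pp4:1
P0: v1 -> pp1 = 12
P1: v1 -> pp1 = 12
P2: v1 -> pp1 = 12
P3: v1 -> pp1 = 12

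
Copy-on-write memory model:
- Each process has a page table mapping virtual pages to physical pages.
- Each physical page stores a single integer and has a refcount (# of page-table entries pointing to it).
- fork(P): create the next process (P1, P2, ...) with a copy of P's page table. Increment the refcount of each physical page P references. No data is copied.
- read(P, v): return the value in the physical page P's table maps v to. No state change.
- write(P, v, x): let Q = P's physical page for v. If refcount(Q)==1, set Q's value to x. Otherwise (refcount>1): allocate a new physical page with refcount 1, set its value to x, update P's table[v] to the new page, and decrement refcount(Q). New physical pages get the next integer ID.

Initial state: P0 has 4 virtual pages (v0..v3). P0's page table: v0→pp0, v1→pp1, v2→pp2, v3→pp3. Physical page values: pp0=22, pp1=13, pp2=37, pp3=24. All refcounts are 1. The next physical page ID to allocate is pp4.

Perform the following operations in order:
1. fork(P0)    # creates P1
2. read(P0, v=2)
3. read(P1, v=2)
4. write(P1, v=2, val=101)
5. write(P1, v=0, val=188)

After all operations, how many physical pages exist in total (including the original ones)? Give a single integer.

Answer: 6

Derivation:
Op 1: fork(P0) -> P1. 4 ppages; refcounts: pp0:2 pp1:2 pp2:2 pp3:2
Op 2: read(P0, v2) -> 37. No state change.
Op 3: read(P1, v2) -> 37. No state change.
Op 4: write(P1, v2, 101). refcount(pp2)=2>1 -> COPY to pp4. 5 ppages; refcounts: pp0:2 pp1:2 pp2:1 pp3:2 pp4:1
Op 5: write(P1, v0, 188). refcount(pp0)=2>1 -> COPY to pp5. 6 ppages; refcounts: pp0:1 pp1:2 pp2:1 pp3:2 pp4:1 pp5:1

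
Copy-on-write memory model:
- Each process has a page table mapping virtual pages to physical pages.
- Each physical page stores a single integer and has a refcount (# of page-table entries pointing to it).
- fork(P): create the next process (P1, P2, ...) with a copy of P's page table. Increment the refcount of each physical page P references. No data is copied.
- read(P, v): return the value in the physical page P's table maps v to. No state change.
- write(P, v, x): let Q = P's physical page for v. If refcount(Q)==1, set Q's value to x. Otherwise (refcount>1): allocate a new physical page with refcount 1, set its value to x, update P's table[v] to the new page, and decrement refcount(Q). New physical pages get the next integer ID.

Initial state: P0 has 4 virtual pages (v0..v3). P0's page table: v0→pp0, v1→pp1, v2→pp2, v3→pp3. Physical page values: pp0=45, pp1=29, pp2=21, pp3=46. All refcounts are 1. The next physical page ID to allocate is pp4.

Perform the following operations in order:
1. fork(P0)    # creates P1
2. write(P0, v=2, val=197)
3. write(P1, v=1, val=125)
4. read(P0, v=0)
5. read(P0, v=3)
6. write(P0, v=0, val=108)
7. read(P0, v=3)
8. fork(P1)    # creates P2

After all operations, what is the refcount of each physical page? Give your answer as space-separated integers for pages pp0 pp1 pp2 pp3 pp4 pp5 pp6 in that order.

Answer: 2 1 2 3 1 2 1

Derivation:
Op 1: fork(P0) -> P1. 4 ppages; refcounts: pp0:2 pp1:2 pp2:2 pp3:2
Op 2: write(P0, v2, 197). refcount(pp2)=2>1 -> COPY to pp4. 5 ppages; refcounts: pp0:2 pp1:2 pp2:1 pp3:2 pp4:1
Op 3: write(P1, v1, 125). refcount(pp1)=2>1 -> COPY to pp5. 6 ppages; refcounts: pp0:2 pp1:1 pp2:1 pp3:2 pp4:1 pp5:1
Op 4: read(P0, v0) -> 45. No state change.
Op 5: read(P0, v3) -> 46. No state change.
Op 6: write(P0, v0, 108). refcount(pp0)=2>1 -> COPY to pp6. 7 ppages; refcounts: pp0:1 pp1:1 pp2:1 pp3:2 pp4:1 pp5:1 pp6:1
Op 7: read(P0, v3) -> 46. No state change.
Op 8: fork(P1) -> P2. 7 ppages; refcounts: pp0:2 pp1:1 pp2:2 pp3:3 pp4:1 pp5:2 pp6:1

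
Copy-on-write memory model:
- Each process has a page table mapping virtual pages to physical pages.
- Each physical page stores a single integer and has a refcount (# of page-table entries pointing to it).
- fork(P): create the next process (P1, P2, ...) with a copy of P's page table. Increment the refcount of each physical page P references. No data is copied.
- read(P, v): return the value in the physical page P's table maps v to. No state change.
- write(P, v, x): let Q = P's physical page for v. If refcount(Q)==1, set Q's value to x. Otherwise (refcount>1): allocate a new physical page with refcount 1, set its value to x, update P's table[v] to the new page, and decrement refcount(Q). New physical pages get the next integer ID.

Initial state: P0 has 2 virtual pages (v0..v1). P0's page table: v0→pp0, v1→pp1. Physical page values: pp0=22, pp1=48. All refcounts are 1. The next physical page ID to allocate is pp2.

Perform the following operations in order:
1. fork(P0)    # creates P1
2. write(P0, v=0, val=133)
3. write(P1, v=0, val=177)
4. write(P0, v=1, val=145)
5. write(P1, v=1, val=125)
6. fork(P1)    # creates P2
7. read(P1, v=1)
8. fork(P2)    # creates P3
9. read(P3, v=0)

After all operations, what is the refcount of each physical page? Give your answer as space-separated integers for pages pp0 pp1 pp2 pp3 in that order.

Op 1: fork(P0) -> P1. 2 ppages; refcounts: pp0:2 pp1:2
Op 2: write(P0, v0, 133). refcount(pp0)=2>1 -> COPY to pp2. 3 ppages; refcounts: pp0:1 pp1:2 pp2:1
Op 3: write(P1, v0, 177). refcount(pp0)=1 -> write in place. 3 ppages; refcounts: pp0:1 pp1:2 pp2:1
Op 4: write(P0, v1, 145). refcount(pp1)=2>1 -> COPY to pp3. 4 ppages; refcounts: pp0:1 pp1:1 pp2:1 pp3:1
Op 5: write(P1, v1, 125). refcount(pp1)=1 -> write in place. 4 ppages; refcounts: pp0:1 pp1:1 pp2:1 pp3:1
Op 6: fork(P1) -> P2. 4 ppages; refcounts: pp0:2 pp1:2 pp2:1 pp3:1
Op 7: read(P1, v1) -> 125. No state change.
Op 8: fork(P2) -> P3. 4 ppages; refcounts: pp0:3 pp1:3 pp2:1 pp3:1
Op 9: read(P3, v0) -> 177. No state change.

Answer: 3 3 1 1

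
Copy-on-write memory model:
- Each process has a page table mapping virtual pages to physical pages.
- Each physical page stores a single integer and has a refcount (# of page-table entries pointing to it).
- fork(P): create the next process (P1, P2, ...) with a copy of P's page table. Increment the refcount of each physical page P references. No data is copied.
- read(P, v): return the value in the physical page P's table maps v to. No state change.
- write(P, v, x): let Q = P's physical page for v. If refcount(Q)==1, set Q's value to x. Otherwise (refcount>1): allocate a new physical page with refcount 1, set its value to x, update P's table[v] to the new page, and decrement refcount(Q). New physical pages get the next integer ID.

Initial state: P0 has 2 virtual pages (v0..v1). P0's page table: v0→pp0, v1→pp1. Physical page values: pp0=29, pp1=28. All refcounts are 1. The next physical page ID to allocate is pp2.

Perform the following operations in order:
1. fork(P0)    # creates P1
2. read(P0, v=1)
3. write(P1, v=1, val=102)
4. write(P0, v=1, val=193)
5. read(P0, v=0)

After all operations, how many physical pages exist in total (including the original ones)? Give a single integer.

Op 1: fork(P0) -> P1. 2 ppages; refcounts: pp0:2 pp1:2
Op 2: read(P0, v1) -> 28. No state change.
Op 3: write(P1, v1, 102). refcount(pp1)=2>1 -> COPY to pp2. 3 ppages; refcounts: pp0:2 pp1:1 pp2:1
Op 4: write(P0, v1, 193). refcount(pp1)=1 -> write in place. 3 ppages; refcounts: pp0:2 pp1:1 pp2:1
Op 5: read(P0, v0) -> 29. No state change.

Answer: 3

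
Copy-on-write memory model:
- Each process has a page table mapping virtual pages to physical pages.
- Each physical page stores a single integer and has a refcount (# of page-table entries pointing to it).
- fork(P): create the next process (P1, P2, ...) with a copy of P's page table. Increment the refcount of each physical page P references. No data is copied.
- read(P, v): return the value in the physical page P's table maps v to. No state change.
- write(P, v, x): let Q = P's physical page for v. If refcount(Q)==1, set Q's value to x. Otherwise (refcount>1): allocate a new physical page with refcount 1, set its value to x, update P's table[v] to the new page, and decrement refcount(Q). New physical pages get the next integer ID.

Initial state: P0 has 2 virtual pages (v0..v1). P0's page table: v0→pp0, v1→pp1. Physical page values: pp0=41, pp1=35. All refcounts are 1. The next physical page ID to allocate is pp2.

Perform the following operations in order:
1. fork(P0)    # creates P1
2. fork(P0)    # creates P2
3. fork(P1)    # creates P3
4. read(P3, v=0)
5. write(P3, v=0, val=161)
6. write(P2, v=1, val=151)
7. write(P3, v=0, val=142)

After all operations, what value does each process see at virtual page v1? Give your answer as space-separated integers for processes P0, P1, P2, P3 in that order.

Answer: 35 35 151 35

Derivation:
Op 1: fork(P0) -> P1. 2 ppages; refcounts: pp0:2 pp1:2
Op 2: fork(P0) -> P2. 2 ppages; refcounts: pp0:3 pp1:3
Op 3: fork(P1) -> P3. 2 ppages; refcounts: pp0:4 pp1:4
Op 4: read(P3, v0) -> 41. No state change.
Op 5: write(P3, v0, 161). refcount(pp0)=4>1 -> COPY to pp2. 3 ppages; refcounts: pp0:3 pp1:4 pp2:1
Op 6: write(P2, v1, 151). refcount(pp1)=4>1 -> COPY to pp3. 4 ppages; refcounts: pp0:3 pp1:3 pp2:1 pp3:1
Op 7: write(P3, v0, 142). refcount(pp2)=1 -> write in place. 4 ppages; refcounts: pp0:3 pp1:3 pp2:1 pp3:1
P0: v1 -> pp1 = 35
P1: v1 -> pp1 = 35
P2: v1 -> pp3 = 151
P3: v1 -> pp1 = 35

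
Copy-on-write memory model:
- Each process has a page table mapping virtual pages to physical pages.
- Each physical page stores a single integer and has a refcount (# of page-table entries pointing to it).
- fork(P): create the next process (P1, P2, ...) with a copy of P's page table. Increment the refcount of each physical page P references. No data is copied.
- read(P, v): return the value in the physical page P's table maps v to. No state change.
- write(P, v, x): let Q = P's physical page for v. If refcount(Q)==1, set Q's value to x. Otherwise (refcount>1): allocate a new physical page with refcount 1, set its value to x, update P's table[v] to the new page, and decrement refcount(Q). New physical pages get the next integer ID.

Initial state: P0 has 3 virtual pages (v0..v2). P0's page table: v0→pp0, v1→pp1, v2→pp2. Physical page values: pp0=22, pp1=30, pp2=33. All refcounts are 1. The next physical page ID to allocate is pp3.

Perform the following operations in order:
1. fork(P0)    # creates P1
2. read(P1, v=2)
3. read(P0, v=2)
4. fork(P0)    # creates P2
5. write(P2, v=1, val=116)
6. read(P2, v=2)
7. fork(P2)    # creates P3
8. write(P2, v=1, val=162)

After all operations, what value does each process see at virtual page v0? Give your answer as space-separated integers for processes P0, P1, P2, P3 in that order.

Answer: 22 22 22 22

Derivation:
Op 1: fork(P0) -> P1. 3 ppages; refcounts: pp0:2 pp1:2 pp2:2
Op 2: read(P1, v2) -> 33. No state change.
Op 3: read(P0, v2) -> 33. No state change.
Op 4: fork(P0) -> P2. 3 ppages; refcounts: pp0:3 pp1:3 pp2:3
Op 5: write(P2, v1, 116). refcount(pp1)=3>1 -> COPY to pp3. 4 ppages; refcounts: pp0:3 pp1:2 pp2:3 pp3:1
Op 6: read(P2, v2) -> 33. No state change.
Op 7: fork(P2) -> P3. 4 ppages; refcounts: pp0:4 pp1:2 pp2:4 pp3:2
Op 8: write(P2, v1, 162). refcount(pp3)=2>1 -> COPY to pp4. 5 ppages; refcounts: pp0:4 pp1:2 pp2:4 pp3:1 pp4:1
P0: v0 -> pp0 = 22
P1: v0 -> pp0 = 22
P2: v0 -> pp0 = 22
P3: v0 -> pp0 = 22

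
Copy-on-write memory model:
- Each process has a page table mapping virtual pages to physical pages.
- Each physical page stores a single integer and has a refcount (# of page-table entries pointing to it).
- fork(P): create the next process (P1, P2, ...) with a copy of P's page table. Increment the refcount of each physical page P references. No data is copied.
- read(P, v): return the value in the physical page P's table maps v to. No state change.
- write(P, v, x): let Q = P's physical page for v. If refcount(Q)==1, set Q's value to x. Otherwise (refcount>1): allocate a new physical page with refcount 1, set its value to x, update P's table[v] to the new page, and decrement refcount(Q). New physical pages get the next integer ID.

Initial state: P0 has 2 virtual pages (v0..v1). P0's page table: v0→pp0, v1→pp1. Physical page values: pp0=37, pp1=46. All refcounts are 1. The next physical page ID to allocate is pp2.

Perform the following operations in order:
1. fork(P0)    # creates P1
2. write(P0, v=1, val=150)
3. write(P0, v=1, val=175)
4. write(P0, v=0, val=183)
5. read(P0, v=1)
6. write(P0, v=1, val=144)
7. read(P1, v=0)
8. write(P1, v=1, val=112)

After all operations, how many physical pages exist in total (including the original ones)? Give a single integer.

Op 1: fork(P0) -> P1. 2 ppages; refcounts: pp0:2 pp1:2
Op 2: write(P0, v1, 150). refcount(pp1)=2>1 -> COPY to pp2. 3 ppages; refcounts: pp0:2 pp1:1 pp2:1
Op 3: write(P0, v1, 175). refcount(pp2)=1 -> write in place. 3 ppages; refcounts: pp0:2 pp1:1 pp2:1
Op 4: write(P0, v0, 183). refcount(pp0)=2>1 -> COPY to pp3. 4 ppages; refcounts: pp0:1 pp1:1 pp2:1 pp3:1
Op 5: read(P0, v1) -> 175. No state change.
Op 6: write(P0, v1, 144). refcount(pp2)=1 -> write in place. 4 ppages; refcounts: pp0:1 pp1:1 pp2:1 pp3:1
Op 7: read(P1, v0) -> 37. No state change.
Op 8: write(P1, v1, 112). refcount(pp1)=1 -> write in place. 4 ppages; refcounts: pp0:1 pp1:1 pp2:1 pp3:1

Answer: 4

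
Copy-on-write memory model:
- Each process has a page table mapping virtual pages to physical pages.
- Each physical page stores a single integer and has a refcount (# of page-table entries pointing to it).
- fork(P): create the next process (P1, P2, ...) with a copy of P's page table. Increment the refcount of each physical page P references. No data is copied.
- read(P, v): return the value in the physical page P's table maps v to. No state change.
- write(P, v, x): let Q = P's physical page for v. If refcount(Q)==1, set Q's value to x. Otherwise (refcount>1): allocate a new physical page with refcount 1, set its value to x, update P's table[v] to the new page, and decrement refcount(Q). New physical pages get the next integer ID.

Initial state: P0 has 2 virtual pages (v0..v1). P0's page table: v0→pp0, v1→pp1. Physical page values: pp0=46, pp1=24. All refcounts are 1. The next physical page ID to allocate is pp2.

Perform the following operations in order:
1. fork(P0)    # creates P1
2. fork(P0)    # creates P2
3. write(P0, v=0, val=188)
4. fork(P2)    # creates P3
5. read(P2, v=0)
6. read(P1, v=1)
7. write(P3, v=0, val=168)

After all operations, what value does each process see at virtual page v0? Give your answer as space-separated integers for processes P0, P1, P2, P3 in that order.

Op 1: fork(P0) -> P1. 2 ppages; refcounts: pp0:2 pp1:2
Op 2: fork(P0) -> P2. 2 ppages; refcounts: pp0:3 pp1:3
Op 3: write(P0, v0, 188). refcount(pp0)=3>1 -> COPY to pp2. 3 ppages; refcounts: pp0:2 pp1:3 pp2:1
Op 4: fork(P2) -> P3. 3 ppages; refcounts: pp0:3 pp1:4 pp2:1
Op 5: read(P2, v0) -> 46. No state change.
Op 6: read(P1, v1) -> 24. No state change.
Op 7: write(P3, v0, 168). refcount(pp0)=3>1 -> COPY to pp3. 4 ppages; refcounts: pp0:2 pp1:4 pp2:1 pp3:1
P0: v0 -> pp2 = 188
P1: v0 -> pp0 = 46
P2: v0 -> pp0 = 46
P3: v0 -> pp3 = 168

Answer: 188 46 46 168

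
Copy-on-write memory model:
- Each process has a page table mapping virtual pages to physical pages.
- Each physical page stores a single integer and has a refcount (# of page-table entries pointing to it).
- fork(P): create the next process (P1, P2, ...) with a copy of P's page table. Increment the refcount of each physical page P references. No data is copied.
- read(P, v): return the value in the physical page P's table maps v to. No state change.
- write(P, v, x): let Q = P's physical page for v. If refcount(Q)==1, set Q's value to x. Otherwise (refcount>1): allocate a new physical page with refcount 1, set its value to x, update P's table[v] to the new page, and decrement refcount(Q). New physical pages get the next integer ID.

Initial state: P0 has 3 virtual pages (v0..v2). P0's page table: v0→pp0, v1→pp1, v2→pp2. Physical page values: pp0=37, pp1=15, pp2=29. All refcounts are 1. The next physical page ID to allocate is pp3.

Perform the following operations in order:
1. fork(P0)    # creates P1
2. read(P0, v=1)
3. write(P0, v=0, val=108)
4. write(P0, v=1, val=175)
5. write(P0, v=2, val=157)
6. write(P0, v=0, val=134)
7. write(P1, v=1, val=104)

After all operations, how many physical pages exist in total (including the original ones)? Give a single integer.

Answer: 6

Derivation:
Op 1: fork(P0) -> P1. 3 ppages; refcounts: pp0:2 pp1:2 pp2:2
Op 2: read(P0, v1) -> 15. No state change.
Op 3: write(P0, v0, 108). refcount(pp0)=2>1 -> COPY to pp3. 4 ppages; refcounts: pp0:1 pp1:2 pp2:2 pp3:1
Op 4: write(P0, v1, 175). refcount(pp1)=2>1 -> COPY to pp4. 5 ppages; refcounts: pp0:1 pp1:1 pp2:2 pp3:1 pp4:1
Op 5: write(P0, v2, 157). refcount(pp2)=2>1 -> COPY to pp5. 6 ppages; refcounts: pp0:1 pp1:1 pp2:1 pp3:1 pp4:1 pp5:1
Op 6: write(P0, v0, 134). refcount(pp3)=1 -> write in place. 6 ppages; refcounts: pp0:1 pp1:1 pp2:1 pp3:1 pp4:1 pp5:1
Op 7: write(P1, v1, 104). refcount(pp1)=1 -> write in place. 6 ppages; refcounts: pp0:1 pp1:1 pp2:1 pp3:1 pp4:1 pp5:1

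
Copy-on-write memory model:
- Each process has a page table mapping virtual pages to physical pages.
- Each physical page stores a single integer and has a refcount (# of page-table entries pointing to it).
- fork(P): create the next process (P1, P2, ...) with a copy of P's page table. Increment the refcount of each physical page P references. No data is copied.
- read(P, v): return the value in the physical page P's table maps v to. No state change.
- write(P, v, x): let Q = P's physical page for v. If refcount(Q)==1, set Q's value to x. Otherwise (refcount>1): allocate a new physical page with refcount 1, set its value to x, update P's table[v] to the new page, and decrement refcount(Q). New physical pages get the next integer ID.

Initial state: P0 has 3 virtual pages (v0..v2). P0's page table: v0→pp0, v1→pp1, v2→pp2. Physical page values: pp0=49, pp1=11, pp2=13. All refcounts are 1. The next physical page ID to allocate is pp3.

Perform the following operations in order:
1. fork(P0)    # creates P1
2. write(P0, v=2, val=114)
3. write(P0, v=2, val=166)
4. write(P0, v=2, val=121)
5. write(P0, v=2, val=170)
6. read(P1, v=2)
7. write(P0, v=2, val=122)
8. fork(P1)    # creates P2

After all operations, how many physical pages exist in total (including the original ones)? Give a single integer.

Answer: 4

Derivation:
Op 1: fork(P0) -> P1. 3 ppages; refcounts: pp0:2 pp1:2 pp2:2
Op 2: write(P0, v2, 114). refcount(pp2)=2>1 -> COPY to pp3. 4 ppages; refcounts: pp0:2 pp1:2 pp2:1 pp3:1
Op 3: write(P0, v2, 166). refcount(pp3)=1 -> write in place. 4 ppages; refcounts: pp0:2 pp1:2 pp2:1 pp3:1
Op 4: write(P0, v2, 121). refcount(pp3)=1 -> write in place. 4 ppages; refcounts: pp0:2 pp1:2 pp2:1 pp3:1
Op 5: write(P0, v2, 170). refcount(pp3)=1 -> write in place. 4 ppages; refcounts: pp0:2 pp1:2 pp2:1 pp3:1
Op 6: read(P1, v2) -> 13. No state change.
Op 7: write(P0, v2, 122). refcount(pp3)=1 -> write in place. 4 ppages; refcounts: pp0:2 pp1:2 pp2:1 pp3:1
Op 8: fork(P1) -> P2. 4 ppages; refcounts: pp0:3 pp1:3 pp2:2 pp3:1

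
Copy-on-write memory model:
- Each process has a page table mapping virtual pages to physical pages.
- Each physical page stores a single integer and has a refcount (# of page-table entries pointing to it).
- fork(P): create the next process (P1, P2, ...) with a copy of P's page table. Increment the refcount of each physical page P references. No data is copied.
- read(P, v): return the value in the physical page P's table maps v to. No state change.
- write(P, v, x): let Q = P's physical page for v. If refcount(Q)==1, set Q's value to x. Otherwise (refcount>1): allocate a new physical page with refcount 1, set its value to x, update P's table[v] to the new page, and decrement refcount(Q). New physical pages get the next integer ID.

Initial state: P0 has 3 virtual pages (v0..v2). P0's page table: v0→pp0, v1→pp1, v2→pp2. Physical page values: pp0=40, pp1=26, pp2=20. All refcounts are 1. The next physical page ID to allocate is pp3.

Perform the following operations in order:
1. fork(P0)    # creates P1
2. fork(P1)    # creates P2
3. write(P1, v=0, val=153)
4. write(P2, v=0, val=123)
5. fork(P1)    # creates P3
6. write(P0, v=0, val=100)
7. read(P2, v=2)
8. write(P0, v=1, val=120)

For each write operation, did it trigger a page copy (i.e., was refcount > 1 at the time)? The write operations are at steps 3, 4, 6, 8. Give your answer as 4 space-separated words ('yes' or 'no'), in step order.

Op 1: fork(P0) -> P1. 3 ppages; refcounts: pp0:2 pp1:2 pp2:2
Op 2: fork(P1) -> P2. 3 ppages; refcounts: pp0:3 pp1:3 pp2:3
Op 3: write(P1, v0, 153). refcount(pp0)=3>1 -> COPY to pp3. 4 ppages; refcounts: pp0:2 pp1:3 pp2:3 pp3:1
Op 4: write(P2, v0, 123). refcount(pp0)=2>1 -> COPY to pp4. 5 ppages; refcounts: pp0:1 pp1:3 pp2:3 pp3:1 pp4:1
Op 5: fork(P1) -> P3. 5 ppages; refcounts: pp0:1 pp1:4 pp2:4 pp3:2 pp4:1
Op 6: write(P0, v0, 100). refcount(pp0)=1 -> write in place. 5 ppages; refcounts: pp0:1 pp1:4 pp2:4 pp3:2 pp4:1
Op 7: read(P2, v2) -> 20. No state change.
Op 8: write(P0, v1, 120). refcount(pp1)=4>1 -> COPY to pp5. 6 ppages; refcounts: pp0:1 pp1:3 pp2:4 pp3:2 pp4:1 pp5:1

yes yes no yes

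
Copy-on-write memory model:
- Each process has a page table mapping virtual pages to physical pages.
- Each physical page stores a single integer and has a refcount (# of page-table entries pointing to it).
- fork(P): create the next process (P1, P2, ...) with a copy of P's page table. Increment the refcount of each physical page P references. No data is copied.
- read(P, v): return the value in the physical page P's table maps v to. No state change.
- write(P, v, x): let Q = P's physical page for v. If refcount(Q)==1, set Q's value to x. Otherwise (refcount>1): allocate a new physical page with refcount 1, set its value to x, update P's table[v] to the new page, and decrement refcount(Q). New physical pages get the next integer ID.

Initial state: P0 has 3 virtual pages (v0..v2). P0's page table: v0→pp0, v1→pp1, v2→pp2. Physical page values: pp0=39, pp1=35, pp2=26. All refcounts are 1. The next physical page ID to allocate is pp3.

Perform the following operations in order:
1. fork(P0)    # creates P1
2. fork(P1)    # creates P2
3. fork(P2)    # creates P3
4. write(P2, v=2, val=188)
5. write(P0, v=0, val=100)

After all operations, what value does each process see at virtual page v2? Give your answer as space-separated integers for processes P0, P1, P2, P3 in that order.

Answer: 26 26 188 26

Derivation:
Op 1: fork(P0) -> P1. 3 ppages; refcounts: pp0:2 pp1:2 pp2:2
Op 2: fork(P1) -> P2. 3 ppages; refcounts: pp0:3 pp1:3 pp2:3
Op 3: fork(P2) -> P3. 3 ppages; refcounts: pp0:4 pp1:4 pp2:4
Op 4: write(P2, v2, 188). refcount(pp2)=4>1 -> COPY to pp3. 4 ppages; refcounts: pp0:4 pp1:4 pp2:3 pp3:1
Op 5: write(P0, v0, 100). refcount(pp0)=4>1 -> COPY to pp4. 5 ppages; refcounts: pp0:3 pp1:4 pp2:3 pp3:1 pp4:1
P0: v2 -> pp2 = 26
P1: v2 -> pp2 = 26
P2: v2 -> pp3 = 188
P3: v2 -> pp2 = 26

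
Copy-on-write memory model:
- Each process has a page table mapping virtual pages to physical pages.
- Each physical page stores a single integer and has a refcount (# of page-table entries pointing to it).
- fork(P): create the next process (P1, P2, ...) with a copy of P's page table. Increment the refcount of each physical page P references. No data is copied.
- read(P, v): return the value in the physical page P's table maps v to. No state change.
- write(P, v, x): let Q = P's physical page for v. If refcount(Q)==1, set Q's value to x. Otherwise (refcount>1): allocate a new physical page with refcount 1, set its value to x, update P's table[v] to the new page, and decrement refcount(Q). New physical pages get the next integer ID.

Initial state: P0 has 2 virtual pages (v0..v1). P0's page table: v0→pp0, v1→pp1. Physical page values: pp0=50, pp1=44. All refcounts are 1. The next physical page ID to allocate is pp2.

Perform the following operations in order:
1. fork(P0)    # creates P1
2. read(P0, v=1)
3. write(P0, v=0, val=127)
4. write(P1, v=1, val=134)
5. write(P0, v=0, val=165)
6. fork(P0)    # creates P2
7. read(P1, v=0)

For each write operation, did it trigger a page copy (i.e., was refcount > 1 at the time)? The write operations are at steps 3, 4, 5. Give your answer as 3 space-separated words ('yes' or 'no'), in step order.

Op 1: fork(P0) -> P1. 2 ppages; refcounts: pp0:2 pp1:2
Op 2: read(P0, v1) -> 44. No state change.
Op 3: write(P0, v0, 127). refcount(pp0)=2>1 -> COPY to pp2. 3 ppages; refcounts: pp0:1 pp1:2 pp2:1
Op 4: write(P1, v1, 134). refcount(pp1)=2>1 -> COPY to pp3. 4 ppages; refcounts: pp0:1 pp1:1 pp2:1 pp3:1
Op 5: write(P0, v0, 165). refcount(pp2)=1 -> write in place. 4 ppages; refcounts: pp0:1 pp1:1 pp2:1 pp3:1
Op 6: fork(P0) -> P2. 4 ppages; refcounts: pp0:1 pp1:2 pp2:2 pp3:1
Op 7: read(P1, v0) -> 50. No state change.

yes yes no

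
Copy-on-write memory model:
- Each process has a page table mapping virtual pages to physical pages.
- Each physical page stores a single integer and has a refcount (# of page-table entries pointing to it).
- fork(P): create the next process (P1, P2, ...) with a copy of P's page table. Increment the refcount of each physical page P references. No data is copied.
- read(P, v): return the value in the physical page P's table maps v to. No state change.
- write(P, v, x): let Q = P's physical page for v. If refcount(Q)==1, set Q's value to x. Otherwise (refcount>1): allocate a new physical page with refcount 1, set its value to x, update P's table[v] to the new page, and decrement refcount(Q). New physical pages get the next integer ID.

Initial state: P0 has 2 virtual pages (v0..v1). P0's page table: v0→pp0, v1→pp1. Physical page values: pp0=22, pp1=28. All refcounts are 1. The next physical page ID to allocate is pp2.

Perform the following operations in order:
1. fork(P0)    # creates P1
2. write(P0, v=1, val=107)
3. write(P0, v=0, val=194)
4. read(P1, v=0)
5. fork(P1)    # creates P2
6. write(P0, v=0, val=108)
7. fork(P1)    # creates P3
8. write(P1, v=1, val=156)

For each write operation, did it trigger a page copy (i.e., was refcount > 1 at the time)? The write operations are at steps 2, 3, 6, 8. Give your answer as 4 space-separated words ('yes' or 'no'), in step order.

Op 1: fork(P0) -> P1. 2 ppages; refcounts: pp0:2 pp1:2
Op 2: write(P0, v1, 107). refcount(pp1)=2>1 -> COPY to pp2. 3 ppages; refcounts: pp0:2 pp1:1 pp2:1
Op 3: write(P0, v0, 194). refcount(pp0)=2>1 -> COPY to pp3. 4 ppages; refcounts: pp0:1 pp1:1 pp2:1 pp3:1
Op 4: read(P1, v0) -> 22. No state change.
Op 5: fork(P1) -> P2. 4 ppages; refcounts: pp0:2 pp1:2 pp2:1 pp3:1
Op 6: write(P0, v0, 108). refcount(pp3)=1 -> write in place. 4 ppages; refcounts: pp0:2 pp1:2 pp2:1 pp3:1
Op 7: fork(P1) -> P3. 4 ppages; refcounts: pp0:3 pp1:3 pp2:1 pp3:1
Op 8: write(P1, v1, 156). refcount(pp1)=3>1 -> COPY to pp4. 5 ppages; refcounts: pp0:3 pp1:2 pp2:1 pp3:1 pp4:1

yes yes no yes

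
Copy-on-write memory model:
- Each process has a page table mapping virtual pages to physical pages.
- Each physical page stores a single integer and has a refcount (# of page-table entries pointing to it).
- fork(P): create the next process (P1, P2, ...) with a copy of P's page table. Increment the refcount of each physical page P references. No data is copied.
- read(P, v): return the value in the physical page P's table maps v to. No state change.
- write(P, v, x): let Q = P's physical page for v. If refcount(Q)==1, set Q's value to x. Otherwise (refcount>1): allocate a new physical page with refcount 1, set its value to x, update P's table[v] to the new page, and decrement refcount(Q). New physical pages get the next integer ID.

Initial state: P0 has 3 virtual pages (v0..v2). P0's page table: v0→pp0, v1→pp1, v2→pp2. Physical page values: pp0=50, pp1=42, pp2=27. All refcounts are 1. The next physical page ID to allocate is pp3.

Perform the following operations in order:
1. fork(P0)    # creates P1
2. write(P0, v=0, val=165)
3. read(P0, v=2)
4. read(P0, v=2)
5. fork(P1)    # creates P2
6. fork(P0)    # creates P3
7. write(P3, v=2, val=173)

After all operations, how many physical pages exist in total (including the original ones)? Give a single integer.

Answer: 5

Derivation:
Op 1: fork(P0) -> P1. 3 ppages; refcounts: pp0:2 pp1:2 pp2:2
Op 2: write(P0, v0, 165). refcount(pp0)=2>1 -> COPY to pp3. 4 ppages; refcounts: pp0:1 pp1:2 pp2:2 pp3:1
Op 3: read(P0, v2) -> 27. No state change.
Op 4: read(P0, v2) -> 27. No state change.
Op 5: fork(P1) -> P2. 4 ppages; refcounts: pp0:2 pp1:3 pp2:3 pp3:1
Op 6: fork(P0) -> P3. 4 ppages; refcounts: pp0:2 pp1:4 pp2:4 pp3:2
Op 7: write(P3, v2, 173). refcount(pp2)=4>1 -> COPY to pp4. 5 ppages; refcounts: pp0:2 pp1:4 pp2:3 pp3:2 pp4:1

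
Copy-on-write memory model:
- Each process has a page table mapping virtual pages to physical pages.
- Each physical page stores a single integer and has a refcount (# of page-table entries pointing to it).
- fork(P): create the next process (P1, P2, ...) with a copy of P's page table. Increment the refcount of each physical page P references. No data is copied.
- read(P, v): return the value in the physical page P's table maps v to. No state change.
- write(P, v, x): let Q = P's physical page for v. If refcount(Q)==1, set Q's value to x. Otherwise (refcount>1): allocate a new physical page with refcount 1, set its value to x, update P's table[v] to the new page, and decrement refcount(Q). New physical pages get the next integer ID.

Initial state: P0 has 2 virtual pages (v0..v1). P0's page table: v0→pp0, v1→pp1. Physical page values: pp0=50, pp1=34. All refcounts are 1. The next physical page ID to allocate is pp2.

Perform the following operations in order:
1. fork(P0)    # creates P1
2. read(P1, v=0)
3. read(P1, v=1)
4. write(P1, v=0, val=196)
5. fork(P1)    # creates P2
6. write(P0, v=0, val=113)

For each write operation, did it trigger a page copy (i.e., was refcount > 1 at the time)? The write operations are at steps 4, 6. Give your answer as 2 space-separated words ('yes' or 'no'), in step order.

Op 1: fork(P0) -> P1. 2 ppages; refcounts: pp0:2 pp1:2
Op 2: read(P1, v0) -> 50. No state change.
Op 3: read(P1, v1) -> 34. No state change.
Op 4: write(P1, v0, 196). refcount(pp0)=2>1 -> COPY to pp2. 3 ppages; refcounts: pp0:1 pp1:2 pp2:1
Op 5: fork(P1) -> P2. 3 ppages; refcounts: pp0:1 pp1:3 pp2:2
Op 6: write(P0, v0, 113). refcount(pp0)=1 -> write in place. 3 ppages; refcounts: pp0:1 pp1:3 pp2:2

yes no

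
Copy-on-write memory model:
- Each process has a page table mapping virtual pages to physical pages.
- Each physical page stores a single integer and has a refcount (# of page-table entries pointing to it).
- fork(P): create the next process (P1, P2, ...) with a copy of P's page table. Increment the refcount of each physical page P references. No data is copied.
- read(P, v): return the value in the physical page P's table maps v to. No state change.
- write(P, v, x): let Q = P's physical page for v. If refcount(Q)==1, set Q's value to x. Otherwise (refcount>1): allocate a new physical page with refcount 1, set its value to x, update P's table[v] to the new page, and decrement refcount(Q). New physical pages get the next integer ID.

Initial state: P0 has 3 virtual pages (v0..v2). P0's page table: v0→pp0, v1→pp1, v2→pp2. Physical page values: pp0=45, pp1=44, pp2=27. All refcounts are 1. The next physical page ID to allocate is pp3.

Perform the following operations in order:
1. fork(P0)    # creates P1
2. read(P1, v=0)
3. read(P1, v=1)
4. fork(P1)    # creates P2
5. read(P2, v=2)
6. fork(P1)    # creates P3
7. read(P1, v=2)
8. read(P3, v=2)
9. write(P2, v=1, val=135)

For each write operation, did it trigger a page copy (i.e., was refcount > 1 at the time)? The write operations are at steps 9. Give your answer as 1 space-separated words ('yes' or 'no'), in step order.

Op 1: fork(P0) -> P1. 3 ppages; refcounts: pp0:2 pp1:2 pp2:2
Op 2: read(P1, v0) -> 45. No state change.
Op 3: read(P1, v1) -> 44. No state change.
Op 4: fork(P1) -> P2. 3 ppages; refcounts: pp0:3 pp1:3 pp2:3
Op 5: read(P2, v2) -> 27. No state change.
Op 6: fork(P1) -> P3. 3 ppages; refcounts: pp0:4 pp1:4 pp2:4
Op 7: read(P1, v2) -> 27. No state change.
Op 8: read(P3, v2) -> 27. No state change.
Op 9: write(P2, v1, 135). refcount(pp1)=4>1 -> COPY to pp3. 4 ppages; refcounts: pp0:4 pp1:3 pp2:4 pp3:1

yes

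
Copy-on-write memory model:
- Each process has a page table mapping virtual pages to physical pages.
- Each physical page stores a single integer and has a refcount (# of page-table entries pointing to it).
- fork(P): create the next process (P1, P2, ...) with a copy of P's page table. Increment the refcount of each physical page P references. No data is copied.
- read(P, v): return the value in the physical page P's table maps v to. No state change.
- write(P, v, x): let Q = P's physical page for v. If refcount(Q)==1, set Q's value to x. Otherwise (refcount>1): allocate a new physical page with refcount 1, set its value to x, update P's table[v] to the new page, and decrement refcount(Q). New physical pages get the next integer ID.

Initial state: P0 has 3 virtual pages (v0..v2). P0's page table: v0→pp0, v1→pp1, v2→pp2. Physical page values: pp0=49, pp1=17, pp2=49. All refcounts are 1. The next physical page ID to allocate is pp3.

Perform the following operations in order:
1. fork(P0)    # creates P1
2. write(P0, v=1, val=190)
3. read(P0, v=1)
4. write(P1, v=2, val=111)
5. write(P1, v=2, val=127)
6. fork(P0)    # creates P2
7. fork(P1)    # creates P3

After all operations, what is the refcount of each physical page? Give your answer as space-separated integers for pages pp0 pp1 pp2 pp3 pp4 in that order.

Answer: 4 2 2 2 2

Derivation:
Op 1: fork(P0) -> P1. 3 ppages; refcounts: pp0:2 pp1:2 pp2:2
Op 2: write(P0, v1, 190). refcount(pp1)=2>1 -> COPY to pp3. 4 ppages; refcounts: pp0:2 pp1:1 pp2:2 pp3:1
Op 3: read(P0, v1) -> 190. No state change.
Op 4: write(P1, v2, 111). refcount(pp2)=2>1 -> COPY to pp4. 5 ppages; refcounts: pp0:2 pp1:1 pp2:1 pp3:1 pp4:1
Op 5: write(P1, v2, 127). refcount(pp4)=1 -> write in place. 5 ppages; refcounts: pp0:2 pp1:1 pp2:1 pp3:1 pp4:1
Op 6: fork(P0) -> P2. 5 ppages; refcounts: pp0:3 pp1:1 pp2:2 pp3:2 pp4:1
Op 7: fork(P1) -> P3. 5 ppages; refcounts: pp0:4 pp1:2 pp2:2 pp3:2 pp4:2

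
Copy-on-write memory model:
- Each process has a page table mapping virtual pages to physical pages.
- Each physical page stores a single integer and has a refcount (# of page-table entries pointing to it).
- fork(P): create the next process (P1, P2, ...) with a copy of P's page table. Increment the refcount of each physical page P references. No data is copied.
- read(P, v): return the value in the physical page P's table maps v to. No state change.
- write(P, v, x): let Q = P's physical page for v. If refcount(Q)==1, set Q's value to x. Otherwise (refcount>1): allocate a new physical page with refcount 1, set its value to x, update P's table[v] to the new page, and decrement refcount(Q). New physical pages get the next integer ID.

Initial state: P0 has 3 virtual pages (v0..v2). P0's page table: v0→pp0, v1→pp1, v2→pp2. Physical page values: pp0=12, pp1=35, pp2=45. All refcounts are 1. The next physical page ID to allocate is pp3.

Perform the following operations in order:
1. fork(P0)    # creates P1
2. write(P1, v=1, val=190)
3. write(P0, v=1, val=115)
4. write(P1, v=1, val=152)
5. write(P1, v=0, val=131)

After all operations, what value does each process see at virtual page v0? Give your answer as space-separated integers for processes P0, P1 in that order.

Op 1: fork(P0) -> P1. 3 ppages; refcounts: pp0:2 pp1:2 pp2:2
Op 2: write(P1, v1, 190). refcount(pp1)=2>1 -> COPY to pp3. 4 ppages; refcounts: pp0:2 pp1:1 pp2:2 pp3:1
Op 3: write(P0, v1, 115). refcount(pp1)=1 -> write in place. 4 ppages; refcounts: pp0:2 pp1:1 pp2:2 pp3:1
Op 4: write(P1, v1, 152). refcount(pp3)=1 -> write in place. 4 ppages; refcounts: pp0:2 pp1:1 pp2:2 pp3:1
Op 5: write(P1, v0, 131). refcount(pp0)=2>1 -> COPY to pp4. 5 ppages; refcounts: pp0:1 pp1:1 pp2:2 pp3:1 pp4:1
P0: v0 -> pp0 = 12
P1: v0 -> pp4 = 131

Answer: 12 131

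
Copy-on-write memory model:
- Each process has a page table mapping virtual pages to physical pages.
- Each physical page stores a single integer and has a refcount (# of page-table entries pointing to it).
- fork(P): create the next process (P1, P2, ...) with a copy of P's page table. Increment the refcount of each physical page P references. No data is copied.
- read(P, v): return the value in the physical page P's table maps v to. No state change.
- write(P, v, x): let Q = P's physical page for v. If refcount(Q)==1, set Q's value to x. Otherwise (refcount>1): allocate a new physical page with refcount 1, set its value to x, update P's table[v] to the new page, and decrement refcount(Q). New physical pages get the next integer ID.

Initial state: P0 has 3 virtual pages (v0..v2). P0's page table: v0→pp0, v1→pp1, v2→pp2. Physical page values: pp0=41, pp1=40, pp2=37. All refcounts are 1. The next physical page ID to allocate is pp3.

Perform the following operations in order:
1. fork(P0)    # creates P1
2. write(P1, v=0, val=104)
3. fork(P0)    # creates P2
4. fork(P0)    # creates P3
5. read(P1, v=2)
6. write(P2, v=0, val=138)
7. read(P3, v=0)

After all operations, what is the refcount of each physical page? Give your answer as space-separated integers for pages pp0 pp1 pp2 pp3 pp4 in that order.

Answer: 2 4 4 1 1

Derivation:
Op 1: fork(P0) -> P1. 3 ppages; refcounts: pp0:2 pp1:2 pp2:2
Op 2: write(P1, v0, 104). refcount(pp0)=2>1 -> COPY to pp3. 4 ppages; refcounts: pp0:1 pp1:2 pp2:2 pp3:1
Op 3: fork(P0) -> P2. 4 ppages; refcounts: pp0:2 pp1:3 pp2:3 pp3:1
Op 4: fork(P0) -> P3. 4 ppages; refcounts: pp0:3 pp1:4 pp2:4 pp3:1
Op 5: read(P1, v2) -> 37. No state change.
Op 6: write(P2, v0, 138). refcount(pp0)=3>1 -> COPY to pp4. 5 ppages; refcounts: pp0:2 pp1:4 pp2:4 pp3:1 pp4:1
Op 7: read(P3, v0) -> 41. No state change.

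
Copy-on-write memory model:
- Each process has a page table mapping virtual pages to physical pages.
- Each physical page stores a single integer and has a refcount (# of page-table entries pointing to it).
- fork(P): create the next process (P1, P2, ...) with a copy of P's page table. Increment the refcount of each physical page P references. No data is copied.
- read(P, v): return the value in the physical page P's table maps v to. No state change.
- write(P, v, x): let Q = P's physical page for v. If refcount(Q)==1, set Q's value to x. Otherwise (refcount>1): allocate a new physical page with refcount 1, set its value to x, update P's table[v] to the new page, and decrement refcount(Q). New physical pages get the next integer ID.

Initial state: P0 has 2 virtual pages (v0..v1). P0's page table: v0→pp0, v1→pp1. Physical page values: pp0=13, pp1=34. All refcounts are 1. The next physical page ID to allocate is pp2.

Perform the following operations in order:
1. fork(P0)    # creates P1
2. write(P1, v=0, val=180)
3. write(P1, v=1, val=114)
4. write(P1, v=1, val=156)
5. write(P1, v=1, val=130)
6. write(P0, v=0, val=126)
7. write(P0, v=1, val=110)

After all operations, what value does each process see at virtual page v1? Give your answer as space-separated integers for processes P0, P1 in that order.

Answer: 110 130

Derivation:
Op 1: fork(P0) -> P1. 2 ppages; refcounts: pp0:2 pp1:2
Op 2: write(P1, v0, 180). refcount(pp0)=2>1 -> COPY to pp2. 3 ppages; refcounts: pp0:1 pp1:2 pp2:1
Op 3: write(P1, v1, 114). refcount(pp1)=2>1 -> COPY to pp3. 4 ppages; refcounts: pp0:1 pp1:1 pp2:1 pp3:1
Op 4: write(P1, v1, 156). refcount(pp3)=1 -> write in place. 4 ppages; refcounts: pp0:1 pp1:1 pp2:1 pp3:1
Op 5: write(P1, v1, 130). refcount(pp3)=1 -> write in place. 4 ppages; refcounts: pp0:1 pp1:1 pp2:1 pp3:1
Op 6: write(P0, v0, 126). refcount(pp0)=1 -> write in place. 4 ppages; refcounts: pp0:1 pp1:1 pp2:1 pp3:1
Op 7: write(P0, v1, 110). refcount(pp1)=1 -> write in place. 4 ppages; refcounts: pp0:1 pp1:1 pp2:1 pp3:1
P0: v1 -> pp1 = 110
P1: v1 -> pp3 = 130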